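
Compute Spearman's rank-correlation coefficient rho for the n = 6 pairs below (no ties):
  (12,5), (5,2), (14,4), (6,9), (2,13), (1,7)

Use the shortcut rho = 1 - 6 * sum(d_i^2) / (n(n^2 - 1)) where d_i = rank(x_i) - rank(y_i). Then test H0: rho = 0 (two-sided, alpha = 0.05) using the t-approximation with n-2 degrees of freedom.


Step 1: Rank x and y separately (midranks; no ties here).
rank(x): 12->5, 5->3, 14->6, 6->4, 2->2, 1->1
rank(y): 5->3, 2->1, 4->2, 9->5, 13->6, 7->4
Step 2: d_i = R_x(i) - R_y(i); compute d_i^2.
  (5-3)^2=4, (3-1)^2=4, (6-2)^2=16, (4-5)^2=1, (2-6)^2=16, (1-4)^2=9
sum(d^2) = 50.
Step 3: rho = 1 - 6*50 / (6*(6^2 - 1)) = 1 - 300/210 = -0.428571.
Step 4: Under H0, t = rho * sqrt((n-2)/(1-rho^2)) = -0.9487 ~ t(4).
Step 5: Two-sided p-value from the t-distribution with 4 df = 0.396501.
Step 6: alpha = 0.05. fail to reject H0.

rho = -0.4286, p = 0.396501, fail to reject H0 at alpha = 0.05.


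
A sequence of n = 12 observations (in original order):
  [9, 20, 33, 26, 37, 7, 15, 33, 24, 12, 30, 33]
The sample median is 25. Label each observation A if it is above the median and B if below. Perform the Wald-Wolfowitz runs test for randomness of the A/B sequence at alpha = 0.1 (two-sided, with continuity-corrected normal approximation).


Step 1: Compute median = 25; label A = above, B = below.
Labels in order: BBAAABBABBAA  (n_A = 6, n_B = 6)
Step 2: Count runs R = 6.
Step 3: Under H0 (random ordering), E[R] = 2*n_A*n_B/(n_A+n_B) + 1 = 2*6*6/12 + 1 = 7.0000.
        Var[R] = 2*n_A*n_B*(2*n_A*n_B - n_A - n_B) / ((n_A+n_B)^2 * (n_A+n_B-1)) = 4320/1584 = 2.7273.
        SD[R] = 1.6514.
Step 4: Continuity-corrected z = (R + 0.5 - E[R]) / SD[R] = (6 + 0.5 - 7.0000) / 1.6514 = -0.3028.
Step 5: Two-sided p-value via normal approximation = 2*(1 - Phi(|z|)) = 0.762069.
Step 6: alpha = 0.1. fail to reject H0.

R = 6, z = -0.3028, p = 0.762069, fail to reject H0.


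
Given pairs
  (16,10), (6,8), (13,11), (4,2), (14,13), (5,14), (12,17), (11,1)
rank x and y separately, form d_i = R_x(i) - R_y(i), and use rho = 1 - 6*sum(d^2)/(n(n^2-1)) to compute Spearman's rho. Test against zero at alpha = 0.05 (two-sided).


Step 1: Rank x and y separately (midranks; no ties here).
rank(x): 16->8, 6->3, 13->6, 4->1, 14->7, 5->2, 12->5, 11->4
rank(y): 10->4, 8->3, 11->5, 2->2, 13->6, 14->7, 17->8, 1->1
Step 2: d_i = R_x(i) - R_y(i); compute d_i^2.
  (8-4)^2=16, (3-3)^2=0, (6-5)^2=1, (1-2)^2=1, (7-6)^2=1, (2-7)^2=25, (5-8)^2=9, (4-1)^2=9
sum(d^2) = 62.
Step 3: rho = 1 - 6*62 / (8*(8^2 - 1)) = 1 - 372/504 = 0.261905.
Step 4: Under H0, t = rho * sqrt((n-2)/(1-rho^2)) = 0.6647 ~ t(6).
Step 5: Two-sided p-value from the t-distribution with 6 df = 0.530923.
Step 6: alpha = 0.05. fail to reject H0.

rho = 0.2619, p = 0.530923, fail to reject H0 at alpha = 0.05.


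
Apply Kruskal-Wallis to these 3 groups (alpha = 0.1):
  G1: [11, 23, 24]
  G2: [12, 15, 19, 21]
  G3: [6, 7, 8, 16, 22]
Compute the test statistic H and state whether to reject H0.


Step 1: Combine all N = 12 observations and assign midranks.
sorted (value, group, rank): (6,G3,1), (7,G3,2), (8,G3,3), (11,G1,4), (12,G2,5), (15,G2,6), (16,G3,7), (19,G2,8), (21,G2,9), (22,G3,10), (23,G1,11), (24,G1,12)
Step 2: Sum ranks within each group.
R_1 = 27 (n_1 = 3)
R_2 = 28 (n_2 = 4)
R_3 = 23 (n_3 = 5)
Step 3: H = 12/(N(N+1)) * sum(R_i^2/n_i) - 3(N+1)
     = 12/(12*13) * (27^2/3 + 28^2/4 + 23^2/5) - 3*13
     = 0.076923 * 544.8 - 39
     = 2.907692.
Step 4: No ties, so H is used without correction.
Step 5: Under H0, H ~ chi^2(2); p-value = 0.233670.
Step 6: alpha = 0.1. fail to reject H0.

H = 2.9077, df = 2, p = 0.233670, fail to reject H0.


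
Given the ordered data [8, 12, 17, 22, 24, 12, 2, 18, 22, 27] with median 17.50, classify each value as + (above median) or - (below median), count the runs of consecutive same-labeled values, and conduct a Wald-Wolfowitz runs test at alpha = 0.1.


Step 1: Compute median = 17.50; label A = above, B = below.
Labels in order: BBBAABBAAA  (n_A = 5, n_B = 5)
Step 2: Count runs R = 4.
Step 3: Under H0 (random ordering), E[R] = 2*n_A*n_B/(n_A+n_B) + 1 = 2*5*5/10 + 1 = 6.0000.
        Var[R] = 2*n_A*n_B*(2*n_A*n_B - n_A - n_B) / ((n_A+n_B)^2 * (n_A+n_B-1)) = 2000/900 = 2.2222.
        SD[R] = 1.4907.
Step 4: Continuity-corrected z = (R + 0.5 - E[R]) / SD[R] = (4 + 0.5 - 6.0000) / 1.4907 = -1.0062.
Step 5: Two-sided p-value via normal approximation = 2*(1 - Phi(|z|)) = 0.314305.
Step 6: alpha = 0.1. fail to reject H0.

R = 4, z = -1.0062, p = 0.314305, fail to reject H0.


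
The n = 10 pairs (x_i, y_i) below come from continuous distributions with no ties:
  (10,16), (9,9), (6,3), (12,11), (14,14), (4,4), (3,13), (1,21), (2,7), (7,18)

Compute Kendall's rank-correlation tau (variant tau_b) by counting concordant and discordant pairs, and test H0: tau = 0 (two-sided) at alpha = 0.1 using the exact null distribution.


Step 1: Enumerate the 45 unordered pairs (i,j) with i<j and classify each by sign(x_j-x_i) * sign(y_j-y_i).
  (1,2):dx=-1,dy=-7->C; (1,3):dx=-4,dy=-13->C; (1,4):dx=+2,dy=-5->D; (1,5):dx=+4,dy=-2->D
  (1,6):dx=-6,dy=-12->C; (1,7):dx=-7,dy=-3->C; (1,8):dx=-9,dy=+5->D; (1,9):dx=-8,dy=-9->C
  (1,10):dx=-3,dy=+2->D; (2,3):dx=-3,dy=-6->C; (2,4):dx=+3,dy=+2->C; (2,5):dx=+5,dy=+5->C
  (2,6):dx=-5,dy=-5->C; (2,7):dx=-6,dy=+4->D; (2,8):dx=-8,dy=+12->D; (2,9):dx=-7,dy=-2->C
  (2,10):dx=-2,dy=+9->D; (3,4):dx=+6,dy=+8->C; (3,5):dx=+8,dy=+11->C; (3,6):dx=-2,dy=+1->D
  (3,7):dx=-3,dy=+10->D; (3,8):dx=-5,dy=+18->D; (3,9):dx=-4,dy=+4->D; (3,10):dx=+1,dy=+15->C
  (4,5):dx=+2,dy=+3->C; (4,6):dx=-8,dy=-7->C; (4,7):dx=-9,dy=+2->D; (4,8):dx=-11,dy=+10->D
  (4,9):dx=-10,dy=-4->C; (4,10):dx=-5,dy=+7->D; (5,6):dx=-10,dy=-10->C; (5,7):dx=-11,dy=-1->C
  (5,8):dx=-13,dy=+7->D; (5,9):dx=-12,dy=-7->C; (5,10):dx=-7,dy=+4->D; (6,7):dx=-1,dy=+9->D
  (6,8):dx=-3,dy=+17->D; (6,9):dx=-2,dy=+3->D; (6,10):dx=+3,dy=+14->C; (7,8):dx=-2,dy=+8->D
  (7,9):dx=-1,dy=-6->C; (7,10):dx=+4,dy=+5->C; (8,9):dx=+1,dy=-14->D; (8,10):dx=+6,dy=-3->D
  (9,10):dx=+5,dy=+11->C
Step 2: C = 23, D = 22, total pairs = 45.
Step 3: tau = (C - D)/(n(n-1)/2) = (23 - 22)/45 = 0.022222.
Step 4: Exact two-sided p-value (enumerate n! = 3628800 permutations of y under H0): p = 1.000000.
Step 5: alpha = 0.1. fail to reject H0.

tau_b = 0.0222 (C=23, D=22), p = 1.000000, fail to reject H0.


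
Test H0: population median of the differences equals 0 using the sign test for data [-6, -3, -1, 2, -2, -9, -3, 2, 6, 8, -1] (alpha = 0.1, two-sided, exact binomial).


Step 1: Discard zero differences. Original n = 11; n_eff = number of nonzero differences = 11.
Nonzero differences (with sign): -6, -3, -1, +2, -2, -9, -3, +2, +6, +8, -1
Step 2: Count signs: positive = 4, negative = 7.
Step 3: Under H0: P(positive) = 0.5, so the number of positives S ~ Bin(11, 0.5).
Step 4: Two-sided exact p-value = sum of Bin(11,0.5) probabilities at or below the observed probability = 0.548828.
Step 5: alpha = 0.1. fail to reject H0.

n_eff = 11, pos = 4, neg = 7, p = 0.548828, fail to reject H0.


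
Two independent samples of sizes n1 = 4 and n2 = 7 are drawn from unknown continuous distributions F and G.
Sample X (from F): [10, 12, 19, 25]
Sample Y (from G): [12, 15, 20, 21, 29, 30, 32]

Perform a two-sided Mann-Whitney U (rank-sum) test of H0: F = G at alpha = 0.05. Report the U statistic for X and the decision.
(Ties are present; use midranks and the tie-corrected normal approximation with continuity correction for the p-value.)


Step 1: Combine and sort all 11 observations; assign midranks.
sorted (value, group): (10,X), (12,X), (12,Y), (15,Y), (19,X), (20,Y), (21,Y), (25,X), (29,Y), (30,Y), (32,Y)
ranks: 10->1, 12->2.5, 12->2.5, 15->4, 19->5, 20->6, 21->7, 25->8, 29->9, 30->10, 32->11
Step 2: Rank sum for X: R1 = 1 + 2.5 + 5 + 8 = 16.5.
Step 3: U_X = R1 - n1(n1+1)/2 = 16.5 - 4*5/2 = 16.5 - 10 = 6.5.
       U_Y = n1*n2 - U_X = 28 - 6.5 = 21.5.
Step 4: Ties are present, so use the tie-corrected normal approximation (with continuity correction) for the p-value.
Step 5: p-value = 0.184875; compare to alpha = 0.05. fail to reject H0.

U_X = 6.5, p = 0.184875, fail to reject H0 at alpha = 0.05.


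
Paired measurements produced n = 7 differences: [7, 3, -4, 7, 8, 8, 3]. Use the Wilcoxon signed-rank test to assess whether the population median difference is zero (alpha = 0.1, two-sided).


Step 1: Drop any zero differences (none here) and take |d_i|.
|d| = [7, 3, 4, 7, 8, 8, 3]
Step 2: Midrank |d_i| (ties get averaged ranks).
ranks: |7|->4.5, |3|->1.5, |4|->3, |7|->4.5, |8|->6.5, |8|->6.5, |3|->1.5
Step 3: Attach original signs; sum ranks with positive sign and with negative sign.
W+ = 4.5 + 1.5 + 4.5 + 6.5 + 6.5 + 1.5 = 25
W- = 3 = 3
(Check: W+ + W- = 28 should equal n(n+1)/2 = 28.)
Step 4: Test statistic W = min(W+, W-) = 3.
Step 5: Ties in |d|, so use the tie-corrected normal approximation.
        E[W] = n(n+1)/4 = 7*8/4 = 14.
        Tie groups: |d|=3 (t=2), |d|=7 (t=2), |d|=8 (t=2); sum(t^3 - t) = 18.
        Var[W] = n(n+1)(2n+1)/24 - sum(t^3-t)/48 = 840/24 - 18/48 = 34.625.
        z = (W - E[W]) / sqrt(Var[W]) = (3 - 14) / 5.8843 = -1.8694.
        Two-sided p = 2*Phi(z) = 0.061570.
Step 6: alpha = 0.1. reject H0.

W+ = 25, W- = 3, W = min = 3, p = 0.061570, reject H0.


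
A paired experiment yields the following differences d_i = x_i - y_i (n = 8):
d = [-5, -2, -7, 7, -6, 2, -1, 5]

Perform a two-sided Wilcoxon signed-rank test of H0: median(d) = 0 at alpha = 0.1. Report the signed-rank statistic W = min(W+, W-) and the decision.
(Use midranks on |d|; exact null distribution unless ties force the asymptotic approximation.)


Step 1: Drop any zero differences (none here) and take |d_i|.
|d| = [5, 2, 7, 7, 6, 2, 1, 5]
Step 2: Midrank |d_i| (ties get averaged ranks).
ranks: |5|->4.5, |2|->2.5, |7|->7.5, |7|->7.5, |6|->6, |2|->2.5, |1|->1, |5|->4.5
Step 3: Attach original signs; sum ranks with positive sign and with negative sign.
W+ = 7.5 + 2.5 + 4.5 = 14.5
W- = 4.5 + 2.5 + 7.5 + 6 + 1 = 21.5
(Check: W+ + W- = 36 should equal n(n+1)/2 = 36.)
Step 4: Test statistic W = min(W+, W-) = 14.5.
Step 5: Ties in |d|, so use the tie-corrected normal approximation.
        E[W] = n(n+1)/4 = 8*9/4 = 18.
        Tie groups: |d|=2 (t=2), |d|=5 (t=2), |d|=7 (t=2); sum(t^3 - t) = 18.
        Var[W] = n(n+1)(2n+1)/24 - sum(t^3-t)/48 = 1224/24 - 18/48 = 50.625.
        z = (W - E[W]) / sqrt(Var[W]) = (14.5 - 18) / 7.1151 = -0.4919.
        Two-sided p = 2*Phi(z) = 0.622783.
Step 6: alpha = 0.1. fail to reject H0.

W+ = 14.5, W- = 21.5, W = min = 14.5, p = 0.622783, fail to reject H0.


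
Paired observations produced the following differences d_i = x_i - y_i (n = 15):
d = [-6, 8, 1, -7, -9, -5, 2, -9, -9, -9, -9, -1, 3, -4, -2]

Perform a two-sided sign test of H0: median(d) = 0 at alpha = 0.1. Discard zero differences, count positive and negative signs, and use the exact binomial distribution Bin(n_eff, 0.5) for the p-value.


Step 1: Discard zero differences. Original n = 15; n_eff = number of nonzero differences = 15.
Nonzero differences (with sign): -6, +8, +1, -7, -9, -5, +2, -9, -9, -9, -9, -1, +3, -4, -2
Step 2: Count signs: positive = 4, negative = 11.
Step 3: Under H0: P(positive) = 0.5, so the number of positives S ~ Bin(15, 0.5).
Step 4: Two-sided exact p-value = sum of Bin(15,0.5) probabilities at or below the observed probability = 0.118469.
Step 5: alpha = 0.1. fail to reject H0.

n_eff = 15, pos = 4, neg = 11, p = 0.118469, fail to reject H0.


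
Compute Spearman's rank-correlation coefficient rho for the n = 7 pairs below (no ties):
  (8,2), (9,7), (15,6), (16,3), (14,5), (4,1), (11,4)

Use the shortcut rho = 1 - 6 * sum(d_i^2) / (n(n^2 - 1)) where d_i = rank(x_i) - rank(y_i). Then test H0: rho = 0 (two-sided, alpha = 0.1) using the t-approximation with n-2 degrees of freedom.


Step 1: Rank x and y separately (midranks; no ties here).
rank(x): 8->2, 9->3, 15->6, 16->7, 14->5, 4->1, 11->4
rank(y): 2->2, 7->7, 6->6, 3->3, 5->5, 1->1, 4->4
Step 2: d_i = R_x(i) - R_y(i); compute d_i^2.
  (2-2)^2=0, (3-7)^2=16, (6-6)^2=0, (7-3)^2=16, (5-5)^2=0, (1-1)^2=0, (4-4)^2=0
sum(d^2) = 32.
Step 3: rho = 1 - 6*32 / (7*(7^2 - 1)) = 1 - 192/336 = 0.428571.
Step 4: Under H0, t = rho * sqrt((n-2)/(1-rho^2)) = 1.0607 ~ t(5).
Step 5: Two-sided p-value from the t-distribution with 5 df = 0.337368.
Step 6: alpha = 0.1. fail to reject H0.

rho = 0.4286, p = 0.337368, fail to reject H0 at alpha = 0.1.


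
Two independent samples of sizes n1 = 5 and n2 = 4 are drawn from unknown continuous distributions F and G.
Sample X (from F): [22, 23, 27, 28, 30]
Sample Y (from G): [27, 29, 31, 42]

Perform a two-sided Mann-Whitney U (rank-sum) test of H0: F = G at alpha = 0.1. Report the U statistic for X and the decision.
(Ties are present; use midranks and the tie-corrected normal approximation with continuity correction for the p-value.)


Step 1: Combine and sort all 9 observations; assign midranks.
sorted (value, group): (22,X), (23,X), (27,X), (27,Y), (28,X), (29,Y), (30,X), (31,Y), (42,Y)
ranks: 22->1, 23->2, 27->3.5, 27->3.5, 28->5, 29->6, 30->7, 31->8, 42->9
Step 2: Rank sum for X: R1 = 1 + 2 + 3.5 + 5 + 7 = 18.5.
Step 3: U_X = R1 - n1(n1+1)/2 = 18.5 - 5*6/2 = 18.5 - 15 = 3.5.
       U_Y = n1*n2 - U_X = 20 - 3.5 = 16.5.
Step 4: Ties are present, so use the tie-corrected normal approximation (with continuity correction) for the p-value.
Step 5: p-value = 0.139983; compare to alpha = 0.1. fail to reject H0.

U_X = 3.5, p = 0.139983, fail to reject H0 at alpha = 0.1.


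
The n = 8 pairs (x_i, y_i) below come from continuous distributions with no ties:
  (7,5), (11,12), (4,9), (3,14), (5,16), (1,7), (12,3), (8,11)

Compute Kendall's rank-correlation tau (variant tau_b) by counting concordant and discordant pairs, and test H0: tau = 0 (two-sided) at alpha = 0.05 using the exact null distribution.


Step 1: Enumerate the 28 unordered pairs (i,j) with i<j and classify each by sign(x_j-x_i) * sign(y_j-y_i).
  (1,2):dx=+4,dy=+7->C; (1,3):dx=-3,dy=+4->D; (1,4):dx=-4,dy=+9->D; (1,5):dx=-2,dy=+11->D
  (1,6):dx=-6,dy=+2->D; (1,7):dx=+5,dy=-2->D; (1,8):dx=+1,dy=+6->C; (2,3):dx=-7,dy=-3->C
  (2,4):dx=-8,dy=+2->D; (2,5):dx=-6,dy=+4->D; (2,6):dx=-10,dy=-5->C; (2,7):dx=+1,dy=-9->D
  (2,8):dx=-3,dy=-1->C; (3,4):dx=-1,dy=+5->D; (3,5):dx=+1,dy=+7->C; (3,6):dx=-3,dy=-2->C
  (3,7):dx=+8,dy=-6->D; (3,8):dx=+4,dy=+2->C; (4,5):dx=+2,dy=+2->C; (4,6):dx=-2,dy=-7->C
  (4,7):dx=+9,dy=-11->D; (4,8):dx=+5,dy=-3->D; (5,6):dx=-4,dy=-9->C; (5,7):dx=+7,dy=-13->D
  (5,8):dx=+3,dy=-5->D; (6,7):dx=+11,dy=-4->D; (6,8):dx=+7,dy=+4->C; (7,8):dx=-4,dy=+8->D
Step 2: C = 12, D = 16, total pairs = 28.
Step 3: tau = (C - D)/(n(n-1)/2) = (12 - 16)/28 = -0.142857.
Step 4: Exact two-sided p-value (enumerate n! = 40320 permutations of y under H0): p = 0.719544.
Step 5: alpha = 0.05. fail to reject H0.

tau_b = -0.1429 (C=12, D=16), p = 0.719544, fail to reject H0.


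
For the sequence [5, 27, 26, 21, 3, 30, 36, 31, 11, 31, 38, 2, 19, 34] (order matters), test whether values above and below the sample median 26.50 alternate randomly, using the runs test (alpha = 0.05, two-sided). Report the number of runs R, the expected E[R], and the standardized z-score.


Step 1: Compute median = 26.50; label A = above, B = below.
Labels in order: BABBBAAABAABBA  (n_A = 7, n_B = 7)
Step 2: Count runs R = 8.
Step 3: Under H0 (random ordering), E[R] = 2*n_A*n_B/(n_A+n_B) + 1 = 2*7*7/14 + 1 = 8.0000.
        Var[R] = 2*n_A*n_B*(2*n_A*n_B - n_A - n_B) / ((n_A+n_B)^2 * (n_A+n_B-1)) = 8232/2548 = 3.2308.
        SD[R] = 1.7974.
Step 4: R = E[R], so z = 0 with no continuity correction.
Step 5: Two-sided p-value via normal approximation = 2*(1 - Phi(|z|)) = 1.000000.
Step 6: alpha = 0.05. fail to reject H0.

R = 8, z = 0.0000, p = 1.000000, fail to reject H0.


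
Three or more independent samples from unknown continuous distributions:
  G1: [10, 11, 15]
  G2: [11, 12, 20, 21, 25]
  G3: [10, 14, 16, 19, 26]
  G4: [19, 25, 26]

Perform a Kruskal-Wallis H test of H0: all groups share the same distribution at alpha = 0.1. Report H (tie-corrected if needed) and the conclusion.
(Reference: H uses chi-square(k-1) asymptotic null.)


Step 1: Combine all N = 16 observations and assign midranks.
sorted (value, group, rank): (10,G1,1.5), (10,G3,1.5), (11,G1,3.5), (11,G2,3.5), (12,G2,5), (14,G3,6), (15,G1,7), (16,G3,8), (19,G3,9.5), (19,G4,9.5), (20,G2,11), (21,G2,12), (25,G2,13.5), (25,G4,13.5), (26,G3,15.5), (26,G4,15.5)
Step 2: Sum ranks within each group.
R_1 = 12 (n_1 = 3)
R_2 = 45 (n_2 = 5)
R_3 = 40.5 (n_3 = 5)
R_4 = 38.5 (n_4 = 3)
Step 3: H = 12/(N(N+1)) * sum(R_i^2/n_i) - 3(N+1)
     = 12/(16*17) * (12^2/3 + 45^2/5 + 40.5^2/5 + 38.5^2/3) - 3*17
     = 0.044118 * 1275.13 - 51
     = 5.255882.
Step 4: Ties present; correction factor C = 1 - 30/(16^3 - 16) = 0.992647. Corrected H = 5.255882 / 0.992647 = 5.294815.
Step 5: Under H0, H ~ chi^2(3); p-value = 0.151439.
Step 6: alpha = 0.1. fail to reject H0.

H = 5.2948, df = 3, p = 0.151439, fail to reject H0.


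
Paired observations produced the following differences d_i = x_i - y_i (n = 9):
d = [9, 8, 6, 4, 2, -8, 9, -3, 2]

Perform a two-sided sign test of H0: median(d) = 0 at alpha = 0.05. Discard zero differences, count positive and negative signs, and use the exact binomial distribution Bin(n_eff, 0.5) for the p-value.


Step 1: Discard zero differences. Original n = 9; n_eff = number of nonzero differences = 9.
Nonzero differences (with sign): +9, +8, +6, +4, +2, -8, +9, -3, +2
Step 2: Count signs: positive = 7, negative = 2.
Step 3: Under H0: P(positive) = 0.5, so the number of positives S ~ Bin(9, 0.5).
Step 4: Two-sided exact p-value = sum of Bin(9,0.5) probabilities at or below the observed probability = 0.179688.
Step 5: alpha = 0.05. fail to reject H0.

n_eff = 9, pos = 7, neg = 2, p = 0.179688, fail to reject H0.


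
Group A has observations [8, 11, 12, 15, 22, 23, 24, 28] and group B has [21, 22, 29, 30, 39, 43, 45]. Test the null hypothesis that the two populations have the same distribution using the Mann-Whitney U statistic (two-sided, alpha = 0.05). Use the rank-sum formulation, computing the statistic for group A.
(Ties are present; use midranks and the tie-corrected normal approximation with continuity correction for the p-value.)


Step 1: Combine and sort all 15 observations; assign midranks.
sorted (value, group): (8,X), (11,X), (12,X), (15,X), (21,Y), (22,X), (22,Y), (23,X), (24,X), (28,X), (29,Y), (30,Y), (39,Y), (43,Y), (45,Y)
ranks: 8->1, 11->2, 12->3, 15->4, 21->5, 22->6.5, 22->6.5, 23->8, 24->9, 28->10, 29->11, 30->12, 39->13, 43->14, 45->15
Step 2: Rank sum for X: R1 = 1 + 2 + 3 + 4 + 6.5 + 8 + 9 + 10 = 43.5.
Step 3: U_X = R1 - n1(n1+1)/2 = 43.5 - 8*9/2 = 43.5 - 36 = 7.5.
       U_Y = n1*n2 - U_X = 56 - 7.5 = 48.5.
Step 4: Ties are present, so use the tie-corrected normal approximation (with continuity correction) for the p-value.
Step 5: p-value = 0.020524; compare to alpha = 0.05. reject H0.

U_X = 7.5, p = 0.020524, reject H0 at alpha = 0.05.


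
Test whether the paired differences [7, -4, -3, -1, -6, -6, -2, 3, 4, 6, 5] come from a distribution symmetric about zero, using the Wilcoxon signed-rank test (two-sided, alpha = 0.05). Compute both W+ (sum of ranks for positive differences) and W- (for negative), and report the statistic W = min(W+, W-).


Step 1: Drop any zero differences (none here) and take |d_i|.
|d| = [7, 4, 3, 1, 6, 6, 2, 3, 4, 6, 5]
Step 2: Midrank |d_i| (ties get averaged ranks).
ranks: |7|->11, |4|->5.5, |3|->3.5, |1|->1, |6|->9, |6|->9, |2|->2, |3|->3.5, |4|->5.5, |6|->9, |5|->7
Step 3: Attach original signs; sum ranks with positive sign and with negative sign.
W+ = 11 + 3.5 + 5.5 + 9 + 7 = 36
W- = 5.5 + 3.5 + 1 + 9 + 9 + 2 = 30
(Check: W+ + W- = 66 should equal n(n+1)/2 = 66.)
Step 4: Test statistic W = min(W+, W-) = 30.
Step 5: Ties in |d|, so use the tie-corrected normal approximation.
        E[W] = n(n+1)/4 = 11*12/4 = 33.
        Tie groups: |d|=3 (t=2), |d|=4 (t=2), |d|=6 (t=3); sum(t^3 - t) = 36.
        Var[W] = n(n+1)(2n+1)/24 - sum(t^3-t)/48 = 3036/24 - 36/48 = 125.75.
        z = (W - E[W]) / sqrt(Var[W]) = (30 - 33) / 11.2138 = -0.2675.
        Two-sided p = 2*Phi(z) = 0.789064.
Step 6: alpha = 0.05. fail to reject H0.

W+ = 36, W- = 30, W = min = 30, p = 0.789064, fail to reject H0.


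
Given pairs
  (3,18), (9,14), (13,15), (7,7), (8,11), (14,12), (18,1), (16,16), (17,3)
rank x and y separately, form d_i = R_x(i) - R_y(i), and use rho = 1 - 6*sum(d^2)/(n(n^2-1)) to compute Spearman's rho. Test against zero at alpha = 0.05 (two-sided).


Step 1: Rank x and y separately (midranks; no ties here).
rank(x): 3->1, 9->4, 13->5, 7->2, 8->3, 14->6, 18->9, 16->7, 17->8
rank(y): 18->9, 14->6, 15->7, 7->3, 11->4, 12->5, 1->1, 16->8, 3->2
Step 2: d_i = R_x(i) - R_y(i); compute d_i^2.
  (1-9)^2=64, (4-6)^2=4, (5-7)^2=4, (2-3)^2=1, (3-4)^2=1, (6-5)^2=1, (9-1)^2=64, (7-8)^2=1, (8-2)^2=36
sum(d^2) = 176.
Step 3: rho = 1 - 6*176 / (9*(9^2 - 1)) = 1 - 1056/720 = -0.466667.
Step 4: Under H0, t = rho * sqrt((n-2)/(1-rho^2)) = -1.3960 ~ t(7).
Step 5: Two-sided p-value from the t-distribution with 7 df = 0.205386.
Step 6: alpha = 0.05. fail to reject H0.

rho = -0.4667, p = 0.205386, fail to reject H0 at alpha = 0.05.


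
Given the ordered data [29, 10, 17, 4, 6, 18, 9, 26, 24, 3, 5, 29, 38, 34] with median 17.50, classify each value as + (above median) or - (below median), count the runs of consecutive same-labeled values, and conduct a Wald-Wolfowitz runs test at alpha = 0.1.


Step 1: Compute median = 17.50; label A = above, B = below.
Labels in order: ABBBBABAABBAAA  (n_A = 7, n_B = 7)
Step 2: Count runs R = 7.
Step 3: Under H0 (random ordering), E[R] = 2*n_A*n_B/(n_A+n_B) + 1 = 2*7*7/14 + 1 = 8.0000.
        Var[R] = 2*n_A*n_B*(2*n_A*n_B - n_A - n_B) / ((n_A+n_B)^2 * (n_A+n_B-1)) = 8232/2548 = 3.2308.
        SD[R] = 1.7974.
Step 4: Continuity-corrected z = (R + 0.5 - E[R]) / SD[R] = (7 + 0.5 - 8.0000) / 1.7974 = -0.2782.
Step 5: Two-sided p-value via normal approximation = 2*(1 - Phi(|z|)) = 0.780879.
Step 6: alpha = 0.1. fail to reject H0.

R = 7, z = -0.2782, p = 0.780879, fail to reject H0.


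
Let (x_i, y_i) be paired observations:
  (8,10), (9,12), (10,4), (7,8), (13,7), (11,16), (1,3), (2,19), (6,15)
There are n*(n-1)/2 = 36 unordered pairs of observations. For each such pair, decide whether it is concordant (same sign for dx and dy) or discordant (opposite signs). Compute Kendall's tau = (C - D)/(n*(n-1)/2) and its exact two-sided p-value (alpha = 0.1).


Step 1: Enumerate the 36 unordered pairs (i,j) with i<j and classify each by sign(x_j-x_i) * sign(y_j-y_i).
  (1,2):dx=+1,dy=+2->C; (1,3):dx=+2,dy=-6->D; (1,4):dx=-1,dy=-2->C; (1,5):dx=+5,dy=-3->D
  (1,6):dx=+3,dy=+6->C; (1,7):dx=-7,dy=-7->C; (1,8):dx=-6,dy=+9->D; (1,9):dx=-2,dy=+5->D
  (2,3):dx=+1,dy=-8->D; (2,4):dx=-2,dy=-4->C; (2,5):dx=+4,dy=-5->D; (2,6):dx=+2,dy=+4->C
  (2,7):dx=-8,dy=-9->C; (2,8):dx=-7,dy=+7->D; (2,9):dx=-3,dy=+3->D; (3,4):dx=-3,dy=+4->D
  (3,5):dx=+3,dy=+3->C; (3,6):dx=+1,dy=+12->C; (3,7):dx=-9,dy=-1->C; (3,8):dx=-8,dy=+15->D
  (3,9):dx=-4,dy=+11->D; (4,5):dx=+6,dy=-1->D; (4,6):dx=+4,dy=+8->C; (4,7):dx=-6,dy=-5->C
  (4,8):dx=-5,dy=+11->D; (4,9):dx=-1,dy=+7->D; (5,6):dx=-2,dy=+9->D; (5,7):dx=-12,dy=-4->C
  (5,8):dx=-11,dy=+12->D; (5,9):dx=-7,dy=+8->D; (6,7):dx=-10,dy=-13->C; (6,8):dx=-9,dy=+3->D
  (6,9):dx=-5,dy=-1->C; (7,8):dx=+1,dy=+16->C; (7,9):dx=+5,dy=+12->C; (8,9):dx=+4,dy=-4->D
Step 2: C = 17, D = 19, total pairs = 36.
Step 3: tau = (C - D)/(n(n-1)/2) = (17 - 19)/36 = -0.055556.
Step 4: Exact two-sided p-value (enumerate n! = 362880 permutations of y under H0): p = 0.919455.
Step 5: alpha = 0.1. fail to reject H0.

tau_b = -0.0556 (C=17, D=19), p = 0.919455, fail to reject H0.


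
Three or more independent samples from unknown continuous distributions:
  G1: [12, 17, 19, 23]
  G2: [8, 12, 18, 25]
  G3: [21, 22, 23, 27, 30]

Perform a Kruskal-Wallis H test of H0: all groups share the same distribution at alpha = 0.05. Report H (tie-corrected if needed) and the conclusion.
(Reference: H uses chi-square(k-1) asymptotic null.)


Step 1: Combine all N = 13 observations and assign midranks.
sorted (value, group, rank): (8,G2,1), (12,G1,2.5), (12,G2,2.5), (17,G1,4), (18,G2,5), (19,G1,6), (21,G3,7), (22,G3,8), (23,G1,9.5), (23,G3,9.5), (25,G2,11), (27,G3,12), (30,G3,13)
Step 2: Sum ranks within each group.
R_1 = 22 (n_1 = 4)
R_2 = 19.5 (n_2 = 4)
R_3 = 49.5 (n_3 = 5)
Step 3: H = 12/(N(N+1)) * sum(R_i^2/n_i) - 3(N+1)
     = 12/(13*14) * (22^2/4 + 19.5^2/4 + 49.5^2/5) - 3*14
     = 0.065934 * 706.112 - 42
     = 4.556868.
Step 4: Ties present; correction factor C = 1 - 12/(13^3 - 13) = 0.994505. Corrected H = 4.556868 / 0.994505 = 4.582044.
Step 5: Under H0, H ~ chi^2(2); p-value = 0.101163.
Step 6: alpha = 0.05. fail to reject H0.

H = 4.5820, df = 2, p = 0.101163, fail to reject H0.


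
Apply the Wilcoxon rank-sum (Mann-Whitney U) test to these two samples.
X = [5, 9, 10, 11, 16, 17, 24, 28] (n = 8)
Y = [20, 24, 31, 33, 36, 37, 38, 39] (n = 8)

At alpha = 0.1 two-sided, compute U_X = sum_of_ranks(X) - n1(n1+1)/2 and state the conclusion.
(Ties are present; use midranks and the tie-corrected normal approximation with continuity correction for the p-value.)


Step 1: Combine and sort all 16 observations; assign midranks.
sorted (value, group): (5,X), (9,X), (10,X), (11,X), (16,X), (17,X), (20,Y), (24,X), (24,Y), (28,X), (31,Y), (33,Y), (36,Y), (37,Y), (38,Y), (39,Y)
ranks: 5->1, 9->2, 10->3, 11->4, 16->5, 17->6, 20->7, 24->8.5, 24->8.5, 28->10, 31->11, 33->12, 36->13, 37->14, 38->15, 39->16
Step 2: Rank sum for X: R1 = 1 + 2 + 3 + 4 + 5 + 6 + 8.5 + 10 = 39.5.
Step 3: U_X = R1 - n1(n1+1)/2 = 39.5 - 8*9/2 = 39.5 - 36 = 3.5.
       U_Y = n1*n2 - U_X = 64 - 3.5 = 60.5.
Step 4: Ties are present, so use the tie-corrected normal approximation (with continuity correction) for the p-value.
Step 5: p-value = 0.003253; compare to alpha = 0.1. reject H0.

U_X = 3.5, p = 0.003253, reject H0 at alpha = 0.1.


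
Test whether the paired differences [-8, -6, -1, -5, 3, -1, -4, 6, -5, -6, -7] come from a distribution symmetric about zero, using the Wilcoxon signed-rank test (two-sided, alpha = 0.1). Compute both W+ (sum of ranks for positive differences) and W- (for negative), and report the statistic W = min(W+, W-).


Step 1: Drop any zero differences (none here) and take |d_i|.
|d| = [8, 6, 1, 5, 3, 1, 4, 6, 5, 6, 7]
Step 2: Midrank |d_i| (ties get averaged ranks).
ranks: |8|->11, |6|->8, |1|->1.5, |5|->5.5, |3|->3, |1|->1.5, |4|->4, |6|->8, |5|->5.5, |6|->8, |7|->10
Step 3: Attach original signs; sum ranks with positive sign and with negative sign.
W+ = 3 + 8 = 11
W- = 11 + 8 + 1.5 + 5.5 + 1.5 + 4 + 5.5 + 8 + 10 = 55
(Check: W+ + W- = 66 should equal n(n+1)/2 = 66.)
Step 4: Test statistic W = min(W+, W-) = 11.
Step 5: Ties in |d|, so use the tie-corrected normal approximation.
        E[W] = n(n+1)/4 = 11*12/4 = 33.
        Tie groups: |d|=1 (t=2), |d|=5 (t=2), |d|=6 (t=3); sum(t^3 - t) = 36.
        Var[W] = n(n+1)(2n+1)/24 - sum(t^3-t)/48 = 3036/24 - 36/48 = 125.75.
        z = (W - E[W]) / sqrt(Var[W]) = (11 - 33) / 11.2138 = -1.9619.
        Two-sided p = 2*Phi(z) = 0.049778.
Step 6: alpha = 0.1. reject H0.

W+ = 11, W- = 55, W = min = 11, p = 0.049778, reject H0.


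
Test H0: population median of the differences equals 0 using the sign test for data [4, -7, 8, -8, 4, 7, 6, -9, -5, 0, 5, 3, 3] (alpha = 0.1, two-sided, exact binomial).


Step 1: Discard zero differences. Original n = 13; n_eff = number of nonzero differences = 12.
Nonzero differences (with sign): +4, -7, +8, -8, +4, +7, +6, -9, -5, +5, +3, +3
Step 2: Count signs: positive = 8, negative = 4.
Step 3: Under H0: P(positive) = 0.5, so the number of positives S ~ Bin(12, 0.5).
Step 4: Two-sided exact p-value = sum of Bin(12,0.5) probabilities at or below the observed probability = 0.387695.
Step 5: alpha = 0.1. fail to reject H0.

n_eff = 12, pos = 8, neg = 4, p = 0.387695, fail to reject H0.


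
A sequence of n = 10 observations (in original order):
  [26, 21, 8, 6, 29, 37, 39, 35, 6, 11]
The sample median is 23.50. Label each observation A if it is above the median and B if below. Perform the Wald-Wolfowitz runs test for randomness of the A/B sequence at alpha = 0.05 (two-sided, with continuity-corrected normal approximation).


Step 1: Compute median = 23.50; label A = above, B = below.
Labels in order: ABBBAAAABB  (n_A = 5, n_B = 5)
Step 2: Count runs R = 4.
Step 3: Under H0 (random ordering), E[R] = 2*n_A*n_B/(n_A+n_B) + 1 = 2*5*5/10 + 1 = 6.0000.
        Var[R] = 2*n_A*n_B*(2*n_A*n_B - n_A - n_B) / ((n_A+n_B)^2 * (n_A+n_B-1)) = 2000/900 = 2.2222.
        SD[R] = 1.4907.
Step 4: Continuity-corrected z = (R + 0.5 - E[R]) / SD[R] = (4 + 0.5 - 6.0000) / 1.4907 = -1.0062.
Step 5: Two-sided p-value via normal approximation = 2*(1 - Phi(|z|)) = 0.314305.
Step 6: alpha = 0.05. fail to reject H0.

R = 4, z = -1.0062, p = 0.314305, fail to reject H0.


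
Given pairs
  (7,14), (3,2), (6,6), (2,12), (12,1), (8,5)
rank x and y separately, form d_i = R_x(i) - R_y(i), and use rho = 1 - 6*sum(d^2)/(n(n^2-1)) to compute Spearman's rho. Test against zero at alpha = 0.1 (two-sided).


Step 1: Rank x and y separately (midranks; no ties here).
rank(x): 7->4, 3->2, 6->3, 2->1, 12->6, 8->5
rank(y): 14->6, 2->2, 6->4, 12->5, 1->1, 5->3
Step 2: d_i = R_x(i) - R_y(i); compute d_i^2.
  (4-6)^2=4, (2-2)^2=0, (3-4)^2=1, (1-5)^2=16, (6-1)^2=25, (5-3)^2=4
sum(d^2) = 50.
Step 3: rho = 1 - 6*50 / (6*(6^2 - 1)) = 1 - 300/210 = -0.428571.
Step 4: Under H0, t = rho * sqrt((n-2)/(1-rho^2)) = -0.9487 ~ t(4).
Step 5: Two-sided p-value from the t-distribution with 4 df = 0.396501.
Step 6: alpha = 0.1. fail to reject H0.

rho = -0.4286, p = 0.396501, fail to reject H0 at alpha = 0.1.


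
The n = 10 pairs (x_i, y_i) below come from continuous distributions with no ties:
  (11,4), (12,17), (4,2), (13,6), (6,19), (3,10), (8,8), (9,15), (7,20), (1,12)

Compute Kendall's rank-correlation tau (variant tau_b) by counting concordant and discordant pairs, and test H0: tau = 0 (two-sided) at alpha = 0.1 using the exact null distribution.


Step 1: Enumerate the 45 unordered pairs (i,j) with i<j and classify each by sign(x_j-x_i) * sign(y_j-y_i).
  (1,2):dx=+1,dy=+13->C; (1,3):dx=-7,dy=-2->C; (1,4):dx=+2,dy=+2->C; (1,5):dx=-5,dy=+15->D
  (1,6):dx=-8,dy=+6->D; (1,7):dx=-3,dy=+4->D; (1,8):dx=-2,dy=+11->D; (1,9):dx=-4,dy=+16->D
  (1,10):dx=-10,dy=+8->D; (2,3):dx=-8,dy=-15->C; (2,4):dx=+1,dy=-11->D; (2,5):dx=-6,dy=+2->D
  (2,6):dx=-9,dy=-7->C; (2,7):dx=-4,dy=-9->C; (2,8):dx=-3,dy=-2->C; (2,9):dx=-5,dy=+3->D
  (2,10):dx=-11,dy=-5->C; (3,4):dx=+9,dy=+4->C; (3,5):dx=+2,dy=+17->C; (3,6):dx=-1,dy=+8->D
  (3,7):dx=+4,dy=+6->C; (3,8):dx=+5,dy=+13->C; (3,9):dx=+3,dy=+18->C; (3,10):dx=-3,dy=+10->D
  (4,5):dx=-7,dy=+13->D; (4,6):dx=-10,dy=+4->D; (4,7):dx=-5,dy=+2->D; (4,8):dx=-4,dy=+9->D
  (4,9):dx=-6,dy=+14->D; (4,10):dx=-12,dy=+6->D; (5,6):dx=-3,dy=-9->C; (5,7):dx=+2,dy=-11->D
  (5,8):dx=+3,dy=-4->D; (5,9):dx=+1,dy=+1->C; (5,10):dx=-5,dy=-7->C; (6,7):dx=+5,dy=-2->D
  (6,8):dx=+6,dy=+5->C; (6,9):dx=+4,dy=+10->C; (6,10):dx=-2,dy=+2->D; (7,8):dx=+1,dy=+7->C
  (7,9):dx=-1,dy=+12->D; (7,10):dx=-7,dy=+4->D; (8,9):dx=-2,dy=+5->D; (8,10):dx=-8,dy=-3->C
  (9,10):dx=-6,dy=-8->C
Step 2: C = 21, D = 24, total pairs = 45.
Step 3: tau = (C - D)/(n(n-1)/2) = (21 - 24)/45 = -0.066667.
Step 4: Exact two-sided p-value (enumerate n! = 3628800 permutations of y under H0): p = 0.861801.
Step 5: alpha = 0.1. fail to reject H0.

tau_b = -0.0667 (C=21, D=24), p = 0.861801, fail to reject H0.


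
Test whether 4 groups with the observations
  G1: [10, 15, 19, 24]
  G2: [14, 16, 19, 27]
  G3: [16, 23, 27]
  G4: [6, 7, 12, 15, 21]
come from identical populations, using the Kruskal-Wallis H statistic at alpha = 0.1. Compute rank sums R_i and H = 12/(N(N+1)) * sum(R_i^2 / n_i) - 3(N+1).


Step 1: Combine all N = 16 observations and assign midranks.
sorted (value, group, rank): (6,G4,1), (7,G4,2), (10,G1,3), (12,G4,4), (14,G2,5), (15,G1,6.5), (15,G4,6.5), (16,G2,8.5), (16,G3,8.5), (19,G1,10.5), (19,G2,10.5), (21,G4,12), (23,G3,13), (24,G1,14), (27,G2,15.5), (27,G3,15.5)
Step 2: Sum ranks within each group.
R_1 = 34 (n_1 = 4)
R_2 = 39.5 (n_2 = 4)
R_3 = 37 (n_3 = 3)
R_4 = 25.5 (n_4 = 5)
Step 3: H = 12/(N(N+1)) * sum(R_i^2/n_i) - 3(N+1)
     = 12/(16*17) * (34^2/4 + 39.5^2/4 + 37^2/3 + 25.5^2/5) - 3*17
     = 0.044118 * 1265.45 - 51
     = 4.828493.
Step 4: Ties present; correction factor C = 1 - 24/(16^3 - 16) = 0.994118. Corrected H = 4.828493 / 0.994118 = 4.857064.
Step 5: Under H0, H ~ chi^2(3); p-value = 0.182568.
Step 6: alpha = 0.1. fail to reject H0.

H = 4.8571, df = 3, p = 0.182568, fail to reject H0.


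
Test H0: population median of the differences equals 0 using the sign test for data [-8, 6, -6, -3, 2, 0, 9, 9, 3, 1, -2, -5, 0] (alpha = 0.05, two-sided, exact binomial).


Step 1: Discard zero differences. Original n = 13; n_eff = number of nonzero differences = 11.
Nonzero differences (with sign): -8, +6, -6, -3, +2, +9, +9, +3, +1, -2, -5
Step 2: Count signs: positive = 6, negative = 5.
Step 3: Under H0: P(positive) = 0.5, so the number of positives S ~ Bin(11, 0.5).
Step 4: Two-sided exact p-value = sum of Bin(11,0.5) probabilities at or below the observed probability = 1.000000.
Step 5: alpha = 0.05. fail to reject H0.

n_eff = 11, pos = 6, neg = 5, p = 1.000000, fail to reject H0.


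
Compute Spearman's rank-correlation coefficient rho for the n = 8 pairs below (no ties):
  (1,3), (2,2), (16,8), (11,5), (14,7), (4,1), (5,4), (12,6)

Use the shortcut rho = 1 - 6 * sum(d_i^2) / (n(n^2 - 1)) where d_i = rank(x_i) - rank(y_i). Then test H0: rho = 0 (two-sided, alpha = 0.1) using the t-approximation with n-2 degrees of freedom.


Step 1: Rank x and y separately (midranks; no ties here).
rank(x): 1->1, 2->2, 16->8, 11->5, 14->7, 4->3, 5->4, 12->6
rank(y): 3->3, 2->2, 8->8, 5->5, 7->7, 1->1, 4->4, 6->6
Step 2: d_i = R_x(i) - R_y(i); compute d_i^2.
  (1-3)^2=4, (2-2)^2=0, (8-8)^2=0, (5-5)^2=0, (7-7)^2=0, (3-1)^2=4, (4-4)^2=0, (6-6)^2=0
sum(d^2) = 8.
Step 3: rho = 1 - 6*8 / (8*(8^2 - 1)) = 1 - 48/504 = 0.904762.
Step 4: Under H0, t = rho * sqrt((n-2)/(1-rho^2)) = 5.2034 ~ t(6).
Step 5: Two-sided p-value from the t-distribution with 6 df = 0.002008.
Step 6: alpha = 0.1. reject H0.

rho = 0.9048, p = 0.002008, reject H0 at alpha = 0.1.


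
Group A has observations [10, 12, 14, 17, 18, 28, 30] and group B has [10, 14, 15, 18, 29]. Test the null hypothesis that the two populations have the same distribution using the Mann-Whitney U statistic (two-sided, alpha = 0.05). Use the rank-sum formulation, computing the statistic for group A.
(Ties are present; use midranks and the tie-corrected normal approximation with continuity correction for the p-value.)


Step 1: Combine and sort all 12 observations; assign midranks.
sorted (value, group): (10,X), (10,Y), (12,X), (14,X), (14,Y), (15,Y), (17,X), (18,X), (18,Y), (28,X), (29,Y), (30,X)
ranks: 10->1.5, 10->1.5, 12->3, 14->4.5, 14->4.5, 15->6, 17->7, 18->8.5, 18->8.5, 28->10, 29->11, 30->12
Step 2: Rank sum for X: R1 = 1.5 + 3 + 4.5 + 7 + 8.5 + 10 + 12 = 46.5.
Step 3: U_X = R1 - n1(n1+1)/2 = 46.5 - 7*8/2 = 46.5 - 28 = 18.5.
       U_Y = n1*n2 - U_X = 35 - 18.5 = 16.5.
Step 4: Ties are present, so use the tie-corrected normal approximation (with continuity correction) for the p-value.
Step 5: p-value = 0.934942; compare to alpha = 0.05. fail to reject H0.

U_X = 18.5, p = 0.934942, fail to reject H0 at alpha = 0.05.


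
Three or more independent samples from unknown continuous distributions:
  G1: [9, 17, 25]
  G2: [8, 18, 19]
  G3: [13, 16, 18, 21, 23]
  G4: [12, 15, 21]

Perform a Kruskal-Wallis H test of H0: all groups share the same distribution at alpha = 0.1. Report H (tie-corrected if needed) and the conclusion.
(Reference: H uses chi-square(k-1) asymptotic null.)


Step 1: Combine all N = 14 observations and assign midranks.
sorted (value, group, rank): (8,G2,1), (9,G1,2), (12,G4,3), (13,G3,4), (15,G4,5), (16,G3,6), (17,G1,7), (18,G2,8.5), (18,G3,8.5), (19,G2,10), (21,G3,11.5), (21,G4,11.5), (23,G3,13), (25,G1,14)
Step 2: Sum ranks within each group.
R_1 = 23 (n_1 = 3)
R_2 = 19.5 (n_2 = 3)
R_3 = 43 (n_3 = 5)
R_4 = 19.5 (n_4 = 3)
Step 3: H = 12/(N(N+1)) * sum(R_i^2/n_i) - 3(N+1)
     = 12/(14*15) * (23^2/3 + 19.5^2/3 + 43^2/5 + 19.5^2/3) - 3*15
     = 0.057143 * 799.633 - 45
     = 0.693333.
Step 4: Ties present; correction factor C = 1 - 12/(14^3 - 14) = 0.995604. Corrected H = 0.693333 / 0.995604 = 0.696394.
Step 5: Under H0, H ~ chi^2(3); p-value = 0.874052.
Step 6: alpha = 0.1. fail to reject H0.

H = 0.6964, df = 3, p = 0.874052, fail to reject H0.


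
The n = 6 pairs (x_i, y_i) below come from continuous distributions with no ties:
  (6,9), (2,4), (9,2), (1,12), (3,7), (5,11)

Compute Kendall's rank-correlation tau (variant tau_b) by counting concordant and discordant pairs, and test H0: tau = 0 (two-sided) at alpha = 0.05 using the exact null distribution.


Step 1: Enumerate the 15 unordered pairs (i,j) with i<j and classify each by sign(x_j-x_i) * sign(y_j-y_i).
  (1,2):dx=-4,dy=-5->C; (1,3):dx=+3,dy=-7->D; (1,4):dx=-5,dy=+3->D; (1,5):dx=-3,dy=-2->C
  (1,6):dx=-1,dy=+2->D; (2,3):dx=+7,dy=-2->D; (2,4):dx=-1,dy=+8->D; (2,5):dx=+1,dy=+3->C
  (2,6):dx=+3,dy=+7->C; (3,4):dx=-8,dy=+10->D; (3,5):dx=-6,dy=+5->D; (3,6):dx=-4,dy=+9->D
  (4,5):dx=+2,dy=-5->D; (4,6):dx=+4,dy=-1->D; (5,6):dx=+2,dy=+4->C
Step 2: C = 5, D = 10, total pairs = 15.
Step 3: tau = (C - D)/(n(n-1)/2) = (5 - 10)/15 = -0.333333.
Step 4: Exact two-sided p-value (enumerate n! = 720 permutations of y under H0): p = 0.469444.
Step 5: alpha = 0.05. fail to reject H0.

tau_b = -0.3333 (C=5, D=10), p = 0.469444, fail to reject H0.


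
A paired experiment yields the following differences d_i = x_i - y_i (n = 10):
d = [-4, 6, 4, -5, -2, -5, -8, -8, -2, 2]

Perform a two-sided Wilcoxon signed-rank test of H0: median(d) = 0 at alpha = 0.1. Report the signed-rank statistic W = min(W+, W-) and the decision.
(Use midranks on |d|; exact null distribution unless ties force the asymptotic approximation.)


Step 1: Drop any zero differences (none here) and take |d_i|.
|d| = [4, 6, 4, 5, 2, 5, 8, 8, 2, 2]
Step 2: Midrank |d_i| (ties get averaged ranks).
ranks: |4|->4.5, |6|->8, |4|->4.5, |5|->6.5, |2|->2, |5|->6.5, |8|->9.5, |8|->9.5, |2|->2, |2|->2
Step 3: Attach original signs; sum ranks with positive sign and with negative sign.
W+ = 8 + 4.5 + 2 = 14.5
W- = 4.5 + 6.5 + 2 + 6.5 + 9.5 + 9.5 + 2 = 40.5
(Check: W+ + W- = 55 should equal n(n+1)/2 = 55.)
Step 4: Test statistic W = min(W+, W-) = 14.5.
Step 5: Ties in |d|, so use the tie-corrected normal approximation.
        E[W] = n(n+1)/4 = 10*11/4 = 27.5.
        Tie groups: |d|=2 (t=3), |d|=4 (t=2), |d|=5 (t=2), |d|=8 (t=2); sum(t^3 - t) = 42.
        Var[W] = n(n+1)(2n+1)/24 - sum(t^3-t)/48 = 2310/24 - 42/48 = 95.375.
        z = (W - E[W]) / sqrt(Var[W]) = (14.5 - 27.5) / 9.7660 = -1.3311.
        Two-sided p = 2*Phi(z) = 0.183141.
Step 6: alpha = 0.1. fail to reject H0.

W+ = 14.5, W- = 40.5, W = min = 14.5, p = 0.183141, fail to reject H0.


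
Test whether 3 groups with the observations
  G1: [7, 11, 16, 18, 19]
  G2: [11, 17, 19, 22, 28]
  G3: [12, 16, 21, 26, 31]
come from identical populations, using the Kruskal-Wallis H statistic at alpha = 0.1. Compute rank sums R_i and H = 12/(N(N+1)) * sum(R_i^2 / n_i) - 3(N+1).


Step 1: Combine all N = 15 observations and assign midranks.
sorted (value, group, rank): (7,G1,1), (11,G1,2.5), (11,G2,2.5), (12,G3,4), (16,G1,5.5), (16,G3,5.5), (17,G2,7), (18,G1,8), (19,G1,9.5), (19,G2,9.5), (21,G3,11), (22,G2,12), (26,G3,13), (28,G2,14), (31,G3,15)
Step 2: Sum ranks within each group.
R_1 = 26.5 (n_1 = 5)
R_2 = 45 (n_2 = 5)
R_3 = 48.5 (n_3 = 5)
Step 3: H = 12/(N(N+1)) * sum(R_i^2/n_i) - 3(N+1)
     = 12/(15*16) * (26.5^2/5 + 45^2/5 + 48.5^2/5) - 3*16
     = 0.050000 * 1015.9 - 48
     = 2.795000.
Step 4: Ties present; correction factor C = 1 - 18/(15^3 - 15) = 0.994643. Corrected H = 2.795000 / 0.994643 = 2.810054.
Step 5: Under H0, H ~ chi^2(2); p-value = 0.245360.
Step 6: alpha = 0.1. fail to reject H0.

H = 2.8101, df = 2, p = 0.245360, fail to reject H0.


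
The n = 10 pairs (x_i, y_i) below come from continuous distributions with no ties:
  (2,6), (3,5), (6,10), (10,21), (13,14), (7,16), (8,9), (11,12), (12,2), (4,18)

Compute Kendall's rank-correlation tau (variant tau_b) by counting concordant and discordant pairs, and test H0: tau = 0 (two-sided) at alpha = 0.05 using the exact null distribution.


Step 1: Enumerate the 45 unordered pairs (i,j) with i<j and classify each by sign(x_j-x_i) * sign(y_j-y_i).
  (1,2):dx=+1,dy=-1->D; (1,3):dx=+4,dy=+4->C; (1,4):dx=+8,dy=+15->C; (1,5):dx=+11,dy=+8->C
  (1,6):dx=+5,dy=+10->C; (1,7):dx=+6,dy=+3->C; (1,8):dx=+9,dy=+6->C; (1,9):dx=+10,dy=-4->D
  (1,10):dx=+2,dy=+12->C; (2,3):dx=+3,dy=+5->C; (2,4):dx=+7,dy=+16->C; (2,5):dx=+10,dy=+9->C
  (2,6):dx=+4,dy=+11->C; (2,7):dx=+5,dy=+4->C; (2,8):dx=+8,dy=+7->C; (2,9):dx=+9,dy=-3->D
  (2,10):dx=+1,dy=+13->C; (3,4):dx=+4,dy=+11->C; (3,5):dx=+7,dy=+4->C; (3,6):dx=+1,dy=+6->C
  (3,7):dx=+2,dy=-1->D; (3,8):dx=+5,dy=+2->C; (3,9):dx=+6,dy=-8->D; (3,10):dx=-2,dy=+8->D
  (4,5):dx=+3,dy=-7->D; (4,6):dx=-3,dy=-5->C; (4,7):dx=-2,dy=-12->C; (4,8):dx=+1,dy=-9->D
  (4,9):dx=+2,dy=-19->D; (4,10):dx=-6,dy=-3->C; (5,6):dx=-6,dy=+2->D; (5,7):dx=-5,dy=-5->C
  (5,8):dx=-2,dy=-2->C; (5,9):dx=-1,dy=-12->C; (5,10):dx=-9,dy=+4->D; (6,7):dx=+1,dy=-7->D
  (6,8):dx=+4,dy=-4->D; (6,9):dx=+5,dy=-14->D; (6,10):dx=-3,dy=+2->D; (7,8):dx=+3,dy=+3->C
  (7,9):dx=+4,dy=-7->D; (7,10):dx=-4,dy=+9->D; (8,9):dx=+1,dy=-10->D; (8,10):dx=-7,dy=+6->D
  (9,10):dx=-8,dy=+16->D
Step 2: C = 25, D = 20, total pairs = 45.
Step 3: tau = (C - D)/(n(n-1)/2) = (25 - 20)/45 = 0.111111.
Step 4: Exact two-sided p-value (enumerate n! = 3628800 permutations of y under H0): p = 0.727490.
Step 5: alpha = 0.05. fail to reject H0.

tau_b = 0.1111 (C=25, D=20), p = 0.727490, fail to reject H0.
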